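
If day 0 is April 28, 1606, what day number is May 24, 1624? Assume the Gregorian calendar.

Apr 28, 1606 → Apr 28, 1607: 365 days.
Apr 28, 1607 → Apr 28, 1608: 366 days (Feb 29, 1608 is in that span).
Apr 28, 1608 → Apr 28, 1609: 365 days.
Apr 28, 1609 → Apr 28, 1610: 365 days.
Apr 28, 1610 → Apr 28, 1611: 365 days.
Apr 28, 1611 → Apr 28, 1612: 366 days (Feb 29, 1612 is in that span).
Apr 28, 1612 → Apr 28, 1613: 365 days.
Apr 28, 1613 → Apr 28, 1614: 365 days.
Apr 28, 1614 → Apr 28, 1615: 365 days.
Apr 28, 1615 → Apr 28, 1616: 366 days (Feb 29, 1616 is in that span).
Apr 28, 1616 → Apr 28, 1617: 365 days.
Apr 28, 1617 → Apr 28, 1618: 365 days.
Apr 28, 1618 → Apr 28, 1619: 365 days.
Apr 28, 1619 → Apr 28, 1620: 366 days (Feb 29, 1620 is in that span).
Apr 28, 1620 → Apr 28, 1621: 365 days.
Apr 28, 1621 → Apr 28, 1622: 365 days.
Apr 28, 1622 → Apr 28, 1623: 365 days.
Apr 28, 1623 → May 28, 1623: 30 days (April has 30).
May 28, 1623 → Jun 28, 1623: 31 days (May has 31).
Jun 28, 1623 → Jul 28, 1623: 30 days (June has 30).
Jul 28, 1623 → Aug 28, 1623: 31 days (July has 31).
Aug 28, 1623 → Sep 28, 1623: 31 days (August has 31).
Sep 28, 1623 → Oct 28, 1623: 30 days (September has 30).
Oct 28, 1623 → Nov 28, 1623: 31 days (October has 31).
Nov 28, 1623 → Dec 28, 1623: 30 days (November has 30).
Dec 28, 1623 → Jan 28, 1624: 31 days (December has 31).
Jan 28, 1624 → Feb 28, 1624: 31 days (January has 31).
Feb 28, 1624 → Mar 28, 1624: 29 days (February has 29).
Mar 28, 1624 → Apr 28, 1624: 31 days (March has 31).
Apr 28, 1624 → May 24, 1624: 26 days.
Total: 6601 days.

6601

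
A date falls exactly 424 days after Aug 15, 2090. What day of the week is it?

Saturday

First find the weekday of Aug 15, 2090. Doomsday rule: the anchor day for the 2000s is Tuesday. For year 90: 90÷12 = 7 r 6, and 6÷4 = 1, so 7+6+1 = 14.
Tuesday + 14 ≡ Tuesday — that's 2090's doomsday.
In August the doomsday date is Aug 8.
Aug 15 is 7 days after Aug 8; 7 mod 7 = 0, so Tuesday + 0 = Tuesday.
424 mod 7 = 4, so 424 days after a Tuesday is Tuesday + 4 = Saturday.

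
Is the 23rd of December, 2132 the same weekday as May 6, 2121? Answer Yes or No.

From May 6, 2121 to Dec 23, 2132 is 4249 days.
4249 mod 7 = 0, so they are the same weekday.
(May 6, 2121 is a Tuesday; Dec 23, 2132 is a Tuesday.)

Yes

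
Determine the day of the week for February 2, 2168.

Tuesday

January 1, 2168 is a Friday.
Jan 1, 2168 → Feb 1, 2168: 31 days (January has 31).
Feb 1, 2168 → Feb 2, 2168: 1 days.
Total: 32 days.
32 mod 7 = 4, so Friday + 4 = Tuesday.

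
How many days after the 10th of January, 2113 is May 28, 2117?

Jan 10, 2113 → Jan 10, 2114: 365 days.
Jan 10, 2114 → Jan 10, 2115: 365 days.
Jan 10, 2115 → Jan 10, 2116: 365 days.
Jan 10, 2116 → Jan 10, 2117: 366 days (Feb 29, 2116 is in that span).
Jan 10, 2117 → Feb 10, 2117: 31 days (January has 31).
Feb 10, 2117 → Mar 10, 2117: 28 days (February has 28).
Mar 10, 2117 → Apr 10, 2117: 31 days (March has 31).
Apr 10, 2117 → May 10, 2117: 30 days (April has 30).
May 10, 2117 → May 28, 2117: 18 days.
Total: 1599 days.

1599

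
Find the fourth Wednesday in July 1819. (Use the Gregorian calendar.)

July 1, 1819 is a Thursday.
The first Wednesday is therefore July 7 (6 days later).
The fourth Wednesday is 7 + 3×7 = July 28.

July 28, 1819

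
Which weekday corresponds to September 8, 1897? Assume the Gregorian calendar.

Wednesday

Doomsday rule: the anchor day for the 1800s is Friday. For year 97: 97÷12 = 8 r 1, and 1÷4 = 0, so 8+1+0 = 9.
Friday + 9 ≡ Sunday — that's 1897's doomsday.
In September the doomsday date is Sep 5.
Sep 8 is 3 days after Sep 5; 3 mod 7 = 3, so Sunday + 3 = Wednesday.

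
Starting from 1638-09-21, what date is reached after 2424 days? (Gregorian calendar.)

+365 (one year) → Sep 21, 1639 (2059 left).
+366 (one year; includes Feb 29, 1640) → Sep 21, 1640 (1693 left).
+365 (one year) → Sep 21, 1641 (1328 left).
+365 (one year) → Sep 21, 1642 (963 left).
+365 (one year) → Sep 21, 1643 (598 left).
+366 (one year; includes Feb 29, 1644) → Sep 21, 1644 (232 left).
Sep has 30 days: +10 → Oct 1, 1644 (222 left).
Oct has 31 days: +31 → Nov 1, 1644 (191 left).
Nov has 30 days: +30 → Dec 1, 1644 (161 left).
Dec has 31 days: +31 → Jan 1, 1645 (130 left).
Jan has 31 days: +31 → Feb 1, 1645 (99 left).
Feb has 28 days: +28 → Mar 1, 1645 (71 left).
Mar has 31 days: +31 → Apr 1, 1645 (40 left).
Apr has 30 days: +30 → May 1, 1645 (10 left).
+10 → May 11, 1645.

May 11, 1645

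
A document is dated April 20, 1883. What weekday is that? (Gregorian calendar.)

Friday

Doomsday rule: the anchor day for the 1800s is Friday. For year 83: 83÷12 = 6 r 11, and 11÷4 = 2, so 6+11+2 = 19.
Friday + 19 ≡ Wednesday — that's 1883's doomsday.
In April the doomsday date is Apr 4.
Apr 20 is 16 days after Apr 4; 16 mod 7 = 2, so Wednesday + 2 = Friday.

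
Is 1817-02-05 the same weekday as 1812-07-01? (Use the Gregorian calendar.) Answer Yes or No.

Yes

From Jul 1, 1812 to Feb 5, 1817 is 1680 days.
1680 mod 7 = 0, so they are the same weekday.
(Jul 1, 1812 is a Wednesday; Feb 5, 1817 is a Wednesday.)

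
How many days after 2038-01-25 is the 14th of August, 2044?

Jan 25, 2038 → Jan 25, 2039: 365 days.
Jan 25, 2039 → Jan 25, 2040: 365 days.
Jan 25, 2040 → Jan 25, 2041: 366 days (Feb 29, 2040 is in that span).
Jan 25, 2041 → Jan 25, 2042: 365 days.
Jan 25, 2042 → Jan 25, 2043: 365 days.
Jan 25, 2043 → Jan 25, 2044: 365 days.
Jan 25, 2044 → Feb 25, 2044: 31 days (January has 31).
Feb 25, 2044 → Mar 25, 2044: 29 days (February has 29).
Mar 25, 2044 → Apr 25, 2044: 31 days (March has 31).
Apr 25, 2044 → May 25, 2044: 30 days (April has 30).
May 25, 2044 → Jun 25, 2044: 31 days (May has 31).
Jun 25, 2044 → Jul 25, 2044: 30 days (June has 30).
Jul 25, 2044 → Aug 14, 2044: 20 days.
Total: 2393 days.

2393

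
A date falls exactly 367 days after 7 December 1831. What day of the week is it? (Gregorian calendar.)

Saturday

First find the weekday of Dec 7, 1831. Doomsday rule: the anchor day for the 1800s is Friday. For year 31: 31÷12 = 2 r 7, and 7÷4 = 1, so 2+7+1 = 10.
Friday + 10 ≡ Monday — that's 1831's doomsday.
In December the doomsday date is Dec 12.
Dec 7 is 5 days before Dec 12; 5 mod 7 = 5, so Monday − 5 = Wednesday.
367 mod 7 = 3, so 367 days after a Wednesday is Wednesday + 3 = Saturday.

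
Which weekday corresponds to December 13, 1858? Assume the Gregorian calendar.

January 1, 1858 is a Friday.
Jan 1, 1858 → Feb 1, 1858: 31 days (January has 31).
Feb 1, 1858 → Mar 1, 1858: 28 days (February has 28).
Mar 1, 1858 → Apr 1, 1858: 31 days (March has 31).
Apr 1, 1858 → May 1, 1858: 30 days (April has 30).
May 1, 1858 → Jun 1, 1858: 31 days (May has 31).
Jun 1, 1858 → Jul 1, 1858: 30 days (June has 30).
Jul 1, 1858 → Aug 1, 1858: 31 days (July has 31).
Aug 1, 1858 → Sep 1, 1858: 31 days (August has 31).
Sep 1, 1858 → Oct 1, 1858: 30 days (September has 30).
Oct 1, 1858 → Nov 1, 1858: 31 days (October has 31).
Nov 1, 1858 → Dec 1, 1858: 30 days (November has 30).
Dec 1, 1858 → Dec 13, 1858: 12 days.
Total: 346 days.
346 mod 7 = 3, so Friday + 3 = Monday.

Monday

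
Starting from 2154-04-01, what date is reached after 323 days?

Apr has 30 days: +30 → May 1, 2154 (293 left).
May has 31 days: +31 → Jun 1, 2154 (262 left).
Jun has 30 days: +30 → Jul 1, 2154 (232 left).
Jul has 31 days: +31 → Aug 1, 2154 (201 left).
Aug has 31 days: +31 → Sep 1, 2154 (170 left).
Sep has 30 days: +30 → Oct 1, 2154 (140 left).
Oct has 31 days: +31 → Nov 1, 2154 (109 left).
Nov has 30 days: +30 → Dec 1, 2154 (79 left).
Dec has 31 days: +31 → Jan 1, 2155 (48 left).
Jan has 31 days: +31 → Feb 1, 2155 (17 left).
+17 → Feb 18, 2155.

February 18, 2155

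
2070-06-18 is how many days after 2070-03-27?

Mar 27, 2070 → Apr 27, 2070: 31 days (March has 31).
Apr 27, 2070 → May 27, 2070: 30 days (April has 30).
May 27, 2070 → Jun 18, 2070: 22 days.
Total: 83 days.

83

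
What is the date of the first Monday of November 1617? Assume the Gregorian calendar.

November 1, 1617 is a Wednesday.
The first Monday is therefore November 6 (5 days later).

November 6, 1617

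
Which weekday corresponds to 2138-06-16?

Monday

Doomsday rule: the anchor day for the 2100s is Sunday. For year 38: 38÷12 = 3 r 2, and 2÷4 = 0, so 3+2+0 = 5.
Sunday + 5 ≡ Friday — that's 2138's doomsday.
In June the doomsday date is Jun 6.
Jun 16 is 10 days after Jun 6; 10 mod 7 = 3, so Friday + 3 = Monday.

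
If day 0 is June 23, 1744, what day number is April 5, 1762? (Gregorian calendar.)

6495

Jun 23, 1744 → Jun 23, 1745: 365 days.
Jun 23, 1745 → Jun 23, 1746: 365 days.
Jun 23, 1746 → Jun 23, 1747: 365 days.
Jun 23, 1747 → Jun 23, 1748: 366 days (Feb 29, 1748 is in that span).
Jun 23, 1748 → Jun 23, 1749: 365 days.
Jun 23, 1749 → Jun 23, 1750: 365 days.
Jun 23, 1750 → Jun 23, 1751: 365 days.
Jun 23, 1751 → Jun 23, 1752: 366 days (Feb 29, 1752 is in that span).
Jun 23, 1752 → Jun 23, 1753: 365 days.
Jun 23, 1753 → Jun 23, 1754: 365 days.
Jun 23, 1754 → Jun 23, 1755: 365 days.
Jun 23, 1755 → Jun 23, 1756: 366 days (Feb 29, 1756 is in that span).
Jun 23, 1756 → Jun 23, 1757: 365 days.
Jun 23, 1757 → Jun 23, 1758: 365 days.
Jun 23, 1758 → Jun 23, 1759: 365 days.
Jun 23, 1759 → Jun 23, 1760: 366 days (Feb 29, 1760 is in that span).
Jun 23, 1760 → Jun 23, 1761: 365 days.
Jun 23, 1761 → Jul 23, 1761: 30 days (June has 30).
Jul 23, 1761 → Aug 23, 1761: 31 days (July has 31).
Aug 23, 1761 → Sep 23, 1761: 31 days (August has 31).
Sep 23, 1761 → Oct 23, 1761: 30 days (September has 30).
Oct 23, 1761 → Nov 23, 1761: 31 days (October has 31).
Nov 23, 1761 → Dec 23, 1761: 30 days (November has 30).
Dec 23, 1761 → Jan 23, 1762: 31 days (December has 31).
Jan 23, 1762 → Feb 23, 1762: 31 days (January has 31).
Feb 23, 1762 → Mar 23, 1762: 28 days (February has 28).
Mar 23, 1762 → Apr 5, 1762: 13 days.
Total: 6495 days.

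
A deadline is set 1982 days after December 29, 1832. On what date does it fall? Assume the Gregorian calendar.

+365 (one year) → Dec 29, 1833 (1617 left).
+365 (one year) → Dec 29, 1834 (1252 left).
+365 (one year) → Dec 29, 1835 (887 left).
+366 (one year; includes Feb 29, 1836) → Dec 29, 1836 (521 left).
+365 (one year) → Dec 29, 1837 (156 left).
Dec has 31 days: +3 → Jan 1, 1838 (153 left).
Jan has 31 days: +31 → Feb 1, 1838 (122 left).
Feb has 28 days: +28 → Mar 1, 1838 (94 left).
Mar has 31 days: +31 → Apr 1, 1838 (63 left).
Apr has 30 days: +30 → May 1, 1838 (33 left).
May has 31 days: +31 → Jun 1, 1838 (2 left).
+2 → Jun 3, 1838.

June 3, 1838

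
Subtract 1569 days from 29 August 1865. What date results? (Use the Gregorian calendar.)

−365 (one year) → Aug 29, 1864 (1204 left).
−366 (one year; includes Feb 29, 1864) → Aug 29, 1863 (838 left).
−365 (one year) → Aug 29, 1862 (473 left).
−365 (one year) → Aug 29, 1861 (108 left).
−29 → Jul 31, 1861 (end of Jul, 31 days; 79 left).
−31 → Jun 30, 1861 (end of Jun, 30 days; 48 left).
−30 → May 31, 1861 (end of May, 31 days; 18 left).
−18 → May 13, 1861.

May 13, 1861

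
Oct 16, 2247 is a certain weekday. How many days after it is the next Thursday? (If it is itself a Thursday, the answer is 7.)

5

Oct 16, 2247 is a Saturday.
From Saturday to the next Thursday is 5 days.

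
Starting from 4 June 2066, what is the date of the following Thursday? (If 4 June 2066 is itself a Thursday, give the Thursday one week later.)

June 10, 2066

Jun 4, 2066 is a Friday.
From Friday to the next Thursday is 6 days.
Jun 4, 2066 + 6 = Jun 10, 2066.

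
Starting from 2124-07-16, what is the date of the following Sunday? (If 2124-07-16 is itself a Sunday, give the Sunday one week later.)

Jul 16, 2124 is a Sunday.
From Sunday to the next Sunday is 7 days.
Jul 16, 2124 + 7 = Jul 23, 2124.

July 23, 2124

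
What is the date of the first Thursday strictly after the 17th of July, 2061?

Jul 17, 2061 is a Sunday.
From Sunday to the next Thursday is 4 days.
Jul 17, 2061 + 4 = Jul 21, 2061.

July 21, 2061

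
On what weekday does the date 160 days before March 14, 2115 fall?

Mar 14, 2115 is a Thursday.
160 mod 7 = 6, so 160 days before a Thursday is Thursday − 6 = Friday.

Friday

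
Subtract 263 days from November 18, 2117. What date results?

−18 → Oct 31, 2117 (end of Oct, 31 days; 245 left).
−31 → Sep 30, 2117 (end of Sep, 30 days; 214 left).
−30 → Aug 31, 2117 (end of Aug, 31 days; 184 left).
−31 → Jul 31, 2117 (end of Jul, 31 days; 153 left).
−31 → Jun 30, 2117 (end of Jun, 30 days; 122 left).
−30 → May 31, 2117 (end of May, 31 days; 92 left).
−31 → Apr 30, 2117 (end of Apr, 30 days; 61 left).
−30 → Mar 31, 2117 (end of Mar, 31 days; 31 left).
−31 → Feb 28, 2117 (end of Feb, 28 days; 0 left).

February 28, 2117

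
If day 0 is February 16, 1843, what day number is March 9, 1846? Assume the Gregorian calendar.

Feb 16, 1843 → Feb 16, 1844: 365 days.
Feb 16, 1844 → Feb 16, 1845: 366 days (Feb 29, 1844 is in that span).
Feb 16, 1845 → Mar 16, 1845: 28 days (February has 28).
Mar 16, 1845 → Apr 16, 1845: 31 days (March has 31).
Apr 16, 1845 → May 16, 1845: 30 days (April has 30).
May 16, 1845 → Jun 16, 1845: 31 days (May has 31).
Jun 16, 1845 → Jul 16, 1845: 30 days (June has 30).
Jul 16, 1845 → Aug 16, 1845: 31 days (July has 31).
Aug 16, 1845 → Sep 16, 1845: 31 days (August has 31).
Sep 16, 1845 → Oct 16, 1845: 30 days (September has 30).
Oct 16, 1845 → Nov 16, 1845: 31 days (October has 31).
Nov 16, 1845 → Dec 16, 1845: 30 days (November has 30).
Dec 16, 1845 → Jan 16, 1846: 31 days (December has 31).
Jan 16, 1846 → Feb 16, 1846: 31 days (January has 31).
Feb 16, 1846 → Mar 9, 1846: 21 days.
Total: 1117 days.

1117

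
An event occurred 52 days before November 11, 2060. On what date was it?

−11 → Oct 31, 2060 (end of Oct, 31 days; 41 left).
−31 → Sep 30, 2060 (end of Sep, 30 days; 10 left).
−10 → Sep 20, 2060.

September 20, 2060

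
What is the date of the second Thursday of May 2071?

May 14, 2071

May 1, 2071 is a Friday.
The first Thursday is therefore May 7 (6 days later).
The second Thursday is 7 + 1×7 = May 14.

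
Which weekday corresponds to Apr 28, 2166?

Monday

Doomsday rule: the anchor day for the 2100s is Sunday. For year 66: 66÷12 = 5 r 6, and 6÷4 = 1, so 5+6+1 = 12.
Sunday + 12 ≡ Friday — that's 2166's doomsday.
In April the doomsday date is Apr 4.
Apr 28 is 24 days after Apr 4; 24 mod 7 = 3, so Friday + 3 = Monday.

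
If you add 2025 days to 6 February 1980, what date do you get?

August 23, 1985

+366 (one year; includes Feb 29, 1980) → Feb 6, 1981 (1659 left).
+365 (one year) → Feb 6, 1982 (1294 left).
+365 (one year) → Feb 6, 1983 (929 left).
+365 (one year) → Feb 6, 1984 (564 left).
+366 (one year; includes Feb 29, 1984) → Feb 6, 1985 (198 left).
Feb has 28 days: +23 → Mar 1, 1985 (175 left).
Mar has 31 days: +31 → Apr 1, 1985 (144 left).
Apr has 30 days: +30 → May 1, 1985 (114 left).
May has 31 days: +31 → Jun 1, 1985 (83 left).
Jun has 30 days: +30 → Jul 1, 1985 (53 left).
Jul has 31 days: +31 → Aug 1, 1985 (22 left).
+22 → Aug 23, 1985.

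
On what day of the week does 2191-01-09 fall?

Doomsday rule: the anchor day for the 2100s is Sunday. For year 91: 91÷12 = 7 r 7, and 7÷4 = 1, so 7+7+1 = 15.
Sunday + 15 ≡ Monday — that's 2191's doomsday.
In January the doomsday date is Jan 3 (2191 is not a leap year).
Jan 9 is 6 days after Jan 3; 6 mod 7 = 6, so Monday + 6 = Sunday.

Sunday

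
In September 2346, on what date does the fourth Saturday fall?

September 1, 2346 is a Sunday.
The first Saturday is therefore September 7 (6 days later).
The fourth Saturday is 7 + 3×7 = September 28.

September 28, 2346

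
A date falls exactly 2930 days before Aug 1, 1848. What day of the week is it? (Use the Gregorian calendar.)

Friday

First find the weekday of Aug 1, 1848. Doomsday rule: the anchor day for the 1800s is Friday. For year 48: 48÷12 = 4 r 0, and 0÷4 = 0, so 4+0+0 = 4.
Friday + 4 ≡ Tuesday — that's 1848's doomsday.
In August the doomsday date is Aug 8.
Aug 1 is 7 days before Aug 8; 7 mod 7 = 0, so Tuesday − 0 = Tuesday.
2930 mod 7 = 4, so 2930 days before a Tuesday is Tuesday − 4 = Friday.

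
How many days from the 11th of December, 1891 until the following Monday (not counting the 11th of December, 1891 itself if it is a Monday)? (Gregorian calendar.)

Dec 11, 1891 is a Friday.
From Friday to the next Monday is 3 days.

3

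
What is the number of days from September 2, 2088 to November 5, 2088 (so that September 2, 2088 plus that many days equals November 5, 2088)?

Sep 2, 2088 → Oct 2, 2088: 30 days (September has 30).
Oct 2, 2088 → Nov 2, 2088: 31 days (October has 31).
Nov 2, 2088 → Nov 5, 2088: 3 days.
Total: 64 days.

64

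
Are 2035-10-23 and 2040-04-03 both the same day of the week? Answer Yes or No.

Yes

From Oct 23, 2035 to Apr 3, 2040 is 1624 days.
1624 mod 7 = 0, so they are the same weekday.
(Oct 23, 2035 is a Tuesday; Apr 3, 2040 is a Tuesday.)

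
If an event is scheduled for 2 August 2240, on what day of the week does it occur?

Sunday

Doomsday rule: the anchor day for the 2200s is Friday. For year 40: 40÷12 = 3 r 4, and 4÷4 = 1, so 3+4+1 = 8.
Friday + 8 ≡ Saturday — that's 2240's doomsday.
In August the doomsday date is Aug 8.
Aug 2 is 6 days before Aug 8; 6 mod 7 = 6, so Saturday − 6 = Sunday.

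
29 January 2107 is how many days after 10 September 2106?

Sep 10, 2106 → Oct 10, 2106: 30 days (September has 30).
Oct 10, 2106 → Nov 10, 2106: 31 days (October has 31).
Nov 10, 2106 → Dec 10, 2106: 30 days (November has 30).
Dec 10, 2106 → Jan 10, 2107: 31 days (December has 31).
Jan 10, 2107 → Jan 29, 2107: 19 days.
Total: 141 days.

141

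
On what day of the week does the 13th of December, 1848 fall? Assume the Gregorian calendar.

Wednesday

Doomsday rule: the anchor day for the 1800s is Friday. For year 48: 48÷12 = 4 r 0, and 0÷4 = 0, so 4+0+0 = 4.
Friday + 4 ≡ Tuesday — that's 1848's doomsday.
In December the doomsday date is Dec 12.
Dec 13 is 1 day after Dec 12; 1 mod 7 = 1, so Tuesday + 1 = Wednesday.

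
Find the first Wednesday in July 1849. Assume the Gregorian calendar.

July 1, 1849 is a Sunday.
The first Wednesday is therefore July 4 (3 days later).

July 4, 1849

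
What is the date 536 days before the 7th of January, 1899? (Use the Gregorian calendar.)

July 20, 1897

−365 (one year) → Jan 7, 1898 (171 left).
−7 → Dec 31, 1897 (end of Dec, 31 days; 164 left).
−31 → Nov 30, 1897 (end of Nov, 30 days; 133 left).
−30 → Oct 31, 1897 (end of Oct, 31 days; 103 left).
−31 → Sep 30, 1897 (end of Sep, 30 days; 72 left).
−30 → Aug 31, 1897 (end of Aug, 31 days; 42 left).
−31 → Jul 31, 1897 (end of Jul, 31 days; 11 left).
−11 → Jul 20, 1897.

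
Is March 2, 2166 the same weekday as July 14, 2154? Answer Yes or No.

Yes

From Jul 14, 2154 to Mar 2, 2166 is 4249 days.
4249 mod 7 = 0, so they are the same weekday.
(Jul 14, 2154 is a Sunday; Mar 2, 2166 is a Sunday.)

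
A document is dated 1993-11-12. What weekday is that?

Doomsday rule: the anchor day for the 1900s is Wednesday. For year 93: 93÷12 = 7 r 9, and 9÷4 = 2, so 7+9+2 = 18.
Wednesday + 18 ≡ Sunday — that's 1993's doomsday.
In November the doomsday date is Nov 7.
Nov 12 is 5 days after Nov 7; 5 mod 7 = 5, so Sunday + 5 = Friday.

Friday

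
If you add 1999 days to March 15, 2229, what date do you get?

+365 (one year) → Mar 15, 2230 (1634 left).
+365 (one year) → Mar 15, 2231 (1269 left).
+366 (one year; includes Feb 29, 2232) → Mar 15, 2232 (903 left).
+365 (one year) → Mar 15, 2233 (538 left).
+365 (one year) → Mar 15, 2234 (173 left).
Mar has 31 days: +17 → Apr 1, 2234 (156 left).
Apr has 30 days: +30 → May 1, 2234 (126 left).
May has 31 days: +31 → Jun 1, 2234 (95 left).
Jun has 30 days: +30 → Jul 1, 2234 (65 left).
Jul has 31 days: +31 → Aug 1, 2234 (34 left).
Aug has 31 days: +31 → Sep 1, 2234 (3 left).
+3 → Sep 4, 2234.

September 4, 2234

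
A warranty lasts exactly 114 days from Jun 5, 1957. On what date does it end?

September 27, 1957

Jun has 30 days: +26 → Jul 1, 1957 (88 left).
Jul has 31 days: +31 → Aug 1, 1957 (57 left).
Aug has 31 days: +31 → Sep 1, 1957 (26 left).
+26 → Sep 27, 1957.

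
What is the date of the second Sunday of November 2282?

November 1, 2282 is a Wednesday.
The first Sunday is therefore November 5 (4 days later).
The second Sunday is 5 + 1×7 = November 12.

November 12, 2282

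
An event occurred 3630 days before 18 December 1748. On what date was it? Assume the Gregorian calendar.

−366 (one year; includes Feb 29, 1748) → Dec 18, 1747 (3264 left).
−365 (one year) → Dec 18, 1746 (2899 left).
−365 (one year) → Dec 18, 1745 (2534 left).
−365 (one year) → Dec 18, 1744 (2169 left).
−366 (one year; includes Feb 29, 1744) → Dec 18, 1743 (1803 left).
−365 (one year) → Dec 18, 1742 (1438 left).
−365 (one year) → Dec 18, 1741 (1073 left).
−365 (one year) → Dec 18, 1740 (708 left).
−366 (one year; includes Feb 29, 1740) → Dec 18, 1739 (342 left).
−18 → Nov 30, 1739 (end of Nov, 30 days; 324 left).
−30 → Oct 31, 1739 (end of Oct, 31 days; 294 left).
−31 → Sep 30, 1739 (end of Sep, 30 days; 263 left).
−30 → Aug 31, 1739 (end of Aug, 31 days; 233 left).
−31 → Jul 31, 1739 (end of Jul, 31 days; 202 left).
−31 → Jun 30, 1739 (end of Jun, 30 days; 171 left).
−30 → May 31, 1739 (end of May, 31 days; 141 left).
−31 → Apr 30, 1739 (end of Apr, 30 days; 110 left).
−30 → Mar 31, 1739 (end of Mar, 31 days; 80 left).
−31 → Feb 28, 1739 (end of Feb, 28 days; 49 left).
−28 → Jan 31, 1739 (end of Jan, 31 days; 21 left).
−21 → Jan 10, 1739.

January 10, 1739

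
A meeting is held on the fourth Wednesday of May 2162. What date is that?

May 26, 2162

May 1, 2162 is a Saturday.
The first Wednesday is therefore May 5 (4 days later).
The fourth Wednesday is 5 + 3×7 = May 26.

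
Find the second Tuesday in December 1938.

December 13, 1938

December 1, 1938 is a Thursday.
The first Tuesday is therefore December 6 (5 days later).
The second Tuesday is 6 + 1×7 = December 13.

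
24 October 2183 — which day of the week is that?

Friday

Doomsday rule: the anchor day for the 2100s is Sunday. For year 83: 83÷12 = 6 r 11, and 11÷4 = 2, so 6+11+2 = 19.
Sunday + 19 ≡ Friday — that's 2183's doomsday.
In October the doomsday date is Oct 10.
Oct 24 is 14 days after Oct 10; 14 mod 7 = 0, so Friday + 0 = Friday.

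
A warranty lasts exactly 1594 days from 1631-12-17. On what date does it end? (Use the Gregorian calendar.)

+366 (one year; includes Feb 29, 1632) → Dec 17, 1632 (1228 left).
+365 (one year) → Dec 17, 1633 (863 left).
+365 (one year) → Dec 17, 1634 (498 left).
+365 (one year) → Dec 17, 1635 (133 left).
Dec has 31 days: +15 → Jan 1, 1636 (118 left).
Jan has 31 days: +31 → Feb 1, 1636 (87 left).
Feb has 29 days: +29 → Mar 1, 1636 (58 left).
Mar has 31 days: +31 → Apr 1, 1636 (27 left).
+27 → Apr 28, 1636.

April 28, 1636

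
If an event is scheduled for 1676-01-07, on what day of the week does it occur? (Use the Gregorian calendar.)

Tuesday

Doomsday rule: the anchor day for the 1600s is Tuesday. For year 76: 76÷12 = 6 r 4, and 4÷4 = 1, so 6+4+1 = 11.
Tuesday + 11 ≡ Saturday — that's 1676's doomsday.
In January the doomsday date is Jan 4 (1676 is a leap year (divisible by 4)).
Jan 7 is 3 days after Jan 4; 3 mod 7 = 3, so Saturday + 3 = Tuesday.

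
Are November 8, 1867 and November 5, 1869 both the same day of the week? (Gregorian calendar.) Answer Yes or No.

Yes

From Nov 8, 1867 to Nov 5, 1869 is 728 days.
728 mod 7 = 0, so they are the same weekday.
(Nov 8, 1867 is a Friday; Nov 5, 1869 is a Friday.)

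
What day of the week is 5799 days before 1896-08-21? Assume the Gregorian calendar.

First find the weekday of Aug 21, 1896. Doomsday rule: the anchor day for the 1800s is Friday. For year 96: 96÷12 = 8 r 0, and 0÷4 = 0, so 8+0+0 = 8.
Friday + 8 ≡ Saturday — that's 1896's doomsday.
In August the doomsday date is Aug 8.
Aug 21 is 13 days after Aug 8; 13 mod 7 = 6, so Saturday + 6 = Friday.
5799 mod 7 = 3, so 5799 days before a Friday is Friday − 3 = Tuesday.

Tuesday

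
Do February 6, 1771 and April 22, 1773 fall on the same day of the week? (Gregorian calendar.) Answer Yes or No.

No

From Feb 6, 1771 to Apr 22, 1773 is 806 days.
806 mod 7 = 1, so they are different weekdays.
(Feb 6, 1771 is a Wednesday; Apr 22, 1773 is a Thursday.)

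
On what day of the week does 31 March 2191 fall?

Doomsday rule: the anchor day for the 2100s is Sunday. For year 91: 91÷12 = 7 r 7, and 7÷4 = 1, so 7+7+1 = 15.
Sunday + 15 ≡ Monday — that's 2191's doomsday.
In March the doomsday date is Mar 14.
Mar 31 is 17 days after Mar 14; 17 mod 7 = 3, so Monday + 3 = Thursday.

Thursday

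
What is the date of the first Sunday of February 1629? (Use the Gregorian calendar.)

February 4, 1629

February 1, 1629 is a Thursday.
The first Sunday is therefore February 4 (3 days later).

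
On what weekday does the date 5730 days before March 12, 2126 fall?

Friday

First find the weekday of Mar 12, 2126. Doomsday rule: the anchor day for the 2100s is Sunday. For year 26: 26÷12 = 2 r 2, and 2÷4 = 0, so 2+2+0 = 4.
Sunday + 4 ≡ Thursday — that's 2126's doomsday.
In March the doomsday date is Mar 14.
Mar 12 is 2 days before Mar 14; 2 mod 7 = 2, so Thursday − 2 = Tuesday.
5730 mod 7 = 4, so 5730 days before a Tuesday is Tuesday − 4 = Friday.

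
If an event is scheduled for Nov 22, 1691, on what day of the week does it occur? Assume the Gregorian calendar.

Thursday

Doomsday rule: the anchor day for the 1600s is Tuesday. For year 91: 91÷12 = 7 r 7, and 7÷4 = 1, so 7+7+1 = 15.
Tuesday + 15 ≡ Wednesday — that's 1691's doomsday.
In November the doomsday date is Nov 7.
Nov 22 is 15 days after Nov 7; 15 mod 7 = 1, so Wednesday + 1 = Thursday.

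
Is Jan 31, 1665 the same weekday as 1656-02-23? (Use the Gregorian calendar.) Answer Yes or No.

No

From Feb 23, 1656 to Jan 31, 1665 is 3265 days.
3265 mod 7 = 3, so they are different weekdays.
(Feb 23, 1656 is a Wednesday; Jan 31, 1665 is a Saturday.)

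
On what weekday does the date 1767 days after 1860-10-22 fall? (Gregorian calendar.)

First find the weekday of Oct 22, 1860. Doomsday rule: the anchor day for the 1800s is Friday. For year 60: 60÷12 = 5 r 0, and 0÷4 = 0, so 5+0+0 = 5.
Friday + 5 ≡ Wednesday — that's 1860's doomsday.
In October the doomsday date is Oct 10.
Oct 22 is 12 days after Oct 10; 12 mod 7 = 5, so Wednesday + 5 = Monday.
1767 mod 7 = 3, so 1767 days after a Monday is Monday + 3 = Thursday.

Thursday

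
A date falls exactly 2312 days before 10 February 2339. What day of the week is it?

Wednesday

First find the weekday of Feb 10, 2339. Doomsday rule: the anchor day for the 2300s is Wednesday. For year 39: 39÷12 = 3 r 3, and 3÷4 = 0, so 3+3+0 = 6.
Wednesday + 6 ≡ Tuesday — that's 2339's doomsday.
In February the doomsday date is Feb 28 (2339 is not a leap year).
Feb 10 is 18 days before Feb 28; 18 mod 7 = 4, so Tuesday − 4 = Friday.
2312 mod 7 = 2, so 2312 days before a Friday is Friday − 2 = Wednesday.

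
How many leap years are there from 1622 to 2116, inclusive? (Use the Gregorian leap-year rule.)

Multiples of 4 in [1622,2116]: 124.
Of those, multiples of 100: 5 (not leap unless ÷400).
Multiples of 400: 1.
Leap years = 124 − 5 + 1 = 120.

120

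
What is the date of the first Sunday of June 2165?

June 2, 2165

June 1, 2165 is a Saturday.
The first Sunday is therefore June 2 (1 days later).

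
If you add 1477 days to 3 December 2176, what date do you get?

+365 (one year) → Dec 3, 2177 (1112 left).
+365 (one year) → Dec 3, 2178 (747 left).
+365 (one year) → Dec 3, 2179 (382 left).
Dec has 31 days: +29 → Jan 1, 2180 (353 left).
Jan has 31 days: +31 → Feb 1, 2180 (322 left).
Feb has 29 days: +29 → Mar 1, 2180 (293 left).
Mar has 31 days: +31 → Apr 1, 2180 (262 left).
Apr has 30 days: +30 → May 1, 2180 (232 left).
May has 31 days: +31 → Jun 1, 2180 (201 left).
Jun has 30 days: +30 → Jul 1, 2180 (171 left).
Jul has 31 days: +31 → Aug 1, 2180 (140 left).
Aug has 31 days: +31 → Sep 1, 2180 (109 left).
Sep has 30 days: +30 → Oct 1, 2180 (79 left).
Oct has 31 days: +31 → Nov 1, 2180 (48 left).
Nov has 30 days: +30 → Dec 1, 2180 (18 left).
+18 → Dec 19, 2180.

December 19, 2180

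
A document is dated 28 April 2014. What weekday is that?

Monday

January 1, 2014 is a Wednesday.
Jan 1, 2014 → Feb 1, 2014: 31 days (January has 31).
Feb 1, 2014 → Mar 1, 2014: 28 days (February has 28).
Mar 1, 2014 → Apr 1, 2014: 31 days (March has 31).
Apr 1, 2014 → Apr 28, 2014: 27 days.
Total: 117 days.
117 mod 7 = 5, so Wednesday + 5 = Monday.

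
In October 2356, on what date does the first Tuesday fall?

October 1, 2356 is a Monday.
The first Tuesday is therefore October 2 (1 days later).

October 2, 2356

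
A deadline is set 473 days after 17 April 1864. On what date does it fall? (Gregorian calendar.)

August 3, 1865

+365 (one year) → Apr 17, 1865 (108 left).
Apr has 30 days: +14 → May 1, 1865 (94 left).
May has 31 days: +31 → Jun 1, 1865 (63 left).
Jun has 30 days: +30 → Jul 1, 1865 (33 left).
Jul has 31 days: +31 → Aug 1, 1865 (2 left).
+2 → Aug 3, 1865.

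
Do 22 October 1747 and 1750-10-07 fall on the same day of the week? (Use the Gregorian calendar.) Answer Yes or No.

From Oct 22, 1747 to Oct 7, 1750 is 1081 days.
1081 mod 7 = 3, so they are different weekdays.
(Oct 22, 1747 is a Sunday; Oct 7, 1750 is a Wednesday.)

No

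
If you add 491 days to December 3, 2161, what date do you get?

April 8, 2163

+365 (one year) → Dec 3, 2162 (126 left).
Dec has 31 days: +29 → Jan 1, 2163 (97 left).
Jan has 31 days: +31 → Feb 1, 2163 (66 left).
Feb has 28 days: +28 → Mar 1, 2163 (38 left).
Mar has 31 days: +31 → Apr 1, 2163 (7 left).
+7 → Apr 8, 2163.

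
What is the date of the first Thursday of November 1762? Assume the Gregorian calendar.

November 1, 1762 is a Monday.
The first Thursday is therefore November 4 (3 days later).

November 4, 1762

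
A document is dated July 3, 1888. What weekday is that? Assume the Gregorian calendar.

Tuesday

Doomsday rule: the anchor day for the 1800s is Friday. For year 88: 88÷12 = 7 r 4, and 4÷4 = 1, so 7+4+1 = 12.
Friday + 12 ≡ Wednesday — that's 1888's doomsday.
In July the doomsday date is Jul 11.
Jul 3 is 8 days before Jul 11; 8 mod 7 = 1, so Wednesday − 1 = Tuesday.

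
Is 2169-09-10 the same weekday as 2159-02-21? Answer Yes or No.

No

From Feb 21, 2159 to Sep 10, 2169 is 3854 days.
3854 mod 7 = 4, so they are different weekdays.
(Feb 21, 2159 is a Wednesday; Sep 10, 2169 is a Sunday.)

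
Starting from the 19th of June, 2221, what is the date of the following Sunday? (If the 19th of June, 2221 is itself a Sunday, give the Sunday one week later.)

June 24, 2221

Jun 19, 2221 is a Tuesday.
From Tuesday to the next Sunday is 5 days.
Jun 19, 2221 + 5 = Jun 24, 2221.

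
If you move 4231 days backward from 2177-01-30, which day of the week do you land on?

Monday

First find the weekday of Jan 30, 2177. Doomsday rule: the anchor day for the 2100s is Sunday. For year 77: 77÷12 = 6 r 5, and 5÷4 = 1, so 6+5+1 = 12.
Sunday + 12 ≡ Friday — that's 2177's doomsday.
In January the doomsday date is Jan 3 (2177 is not a leap year).
Jan 30 is 27 days after Jan 3; 27 mod 7 = 6, so Friday + 6 = Thursday.
4231 mod 7 = 3, so 4231 days before a Thursday is Thursday − 3 = Monday.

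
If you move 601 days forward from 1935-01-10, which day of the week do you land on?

Jan 10, 1935 is a Thursday.
601 mod 7 = 6, so 601 days after a Thursday is Thursday + 6 = Wednesday.

Wednesday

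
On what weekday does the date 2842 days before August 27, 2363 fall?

First find the weekday of Aug 27, 2363. Doomsday rule: the anchor day for the 2300s is Wednesday. For year 63: 63÷12 = 5 r 3, and 3÷4 = 0, so 5+3+0 = 8.
Wednesday + 8 ≡ Thursday — that's 2363's doomsday.
In August the doomsday date is Aug 8.
Aug 27 is 19 days after Aug 8; 19 mod 7 = 5, so Thursday + 5 = Tuesday.
2842 mod 7 = 0, so 2842 days before a Tuesday is Tuesday − 0 = Tuesday.

Tuesday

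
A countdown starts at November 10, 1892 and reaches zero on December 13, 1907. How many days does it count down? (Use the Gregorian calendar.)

Nov 10, 1892 → Nov 10, 1893: 365 days.
Nov 10, 1893 → Nov 10, 1894: 365 days.
Nov 10, 1894 → Nov 10, 1895: 365 days.
Nov 10, 1895 → Nov 10, 1896: 366 days (Feb 29, 1896 is in that span).
Nov 10, 1896 → Nov 10, 1897: 365 days.
Nov 10, 1897 → Nov 10, 1898: 365 days.
Nov 10, 1898 → Nov 10, 1899: 365 days.
Nov 10, 1899 → Nov 10, 1900: 365 days.
Nov 10, 1900 → Nov 10, 1901: 365 days.
Nov 10, 1901 → Nov 10, 1902: 365 days.
Nov 10, 1902 → Nov 10, 1903: 365 days.
Nov 10, 1903 → Nov 10, 1904: 366 days (Feb 29, 1904 is in that span).
Nov 10, 1904 → Nov 10, 1905: 365 days.
Nov 10, 1905 → Nov 10, 1906: 365 days.
Nov 10, 1906 → Dec 10, 1906: 30 days (November has 30).
Dec 10, 1906 → Jan 10, 1907: 31 days (December has 31).
Jan 10, 1907 → Feb 10, 1907: 31 days (January has 31).
Feb 10, 1907 → Mar 10, 1907: 28 days (February has 28).
Mar 10, 1907 → Apr 10, 1907: 31 days (March has 31).
Apr 10, 1907 → May 10, 1907: 30 days (April has 30).
May 10, 1907 → Jun 10, 1907: 31 days (May has 31).
Jun 10, 1907 → Jul 10, 1907: 30 days (June has 30).
Jul 10, 1907 → Aug 10, 1907: 31 days (July has 31).
Aug 10, 1907 → Sep 10, 1907: 31 days (August has 31).
Sep 10, 1907 → Oct 10, 1907: 30 days (September has 30).
Oct 10, 1907 → Nov 10, 1907: 31 days (October has 31).
Nov 10, 1907 → Dec 10, 1907: 30 days (November has 30).
Dec 10, 1907 → Dec 13, 1907: 3 days.
Total: 5510 days.

5510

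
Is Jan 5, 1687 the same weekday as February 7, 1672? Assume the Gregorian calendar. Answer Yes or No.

Yes

From Feb 7, 1672 to Jan 5, 1687 is 5446 days.
5446 mod 7 = 0, so they are the same weekday.
(Feb 7, 1672 is a Sunday; Jan 5, 1687 is a Sunday.)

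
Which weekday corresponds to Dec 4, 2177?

Thursday

January 1, 2177 is a Wednesday.
Jan 1, 2177 → Feb 1, 2177: 31 days (January has 31).
Feb 1, 2177 → Mar 1, 2177: 28 days (February has 28).
Mar 1, 2177 → Apr 1, 2177: 31 days (March has 31).
Apr 1, 2177 → May 1, 2177: 30 days (April has 30).
May 1, 2177 → Jun 1, 2177: 31 days (May has 31).
Jun 1, 2177 → Jul 1, 2177: 30 days (June has 30).
Jul 1, 2177 → Aug 1, 2177: 31 days (July has 31).
Aug 1, 2177 → Sep 1, 2177: 31 days (August has 31).
Sep 1, 2177 → Oct 1, 2177: 30 days (September has 30).
Oct 1, 2177 → Nov 1, 2177: 31 days (October has 31).
Nov 1, 2177 → Dec 1, 2177: 30 days (November has 30).
Dec 1, 2177 → Dec 4, 2177: 3 days.
Total: 337 days.
337 mod 7 = 1, so Wednesday + 1 = Thursday.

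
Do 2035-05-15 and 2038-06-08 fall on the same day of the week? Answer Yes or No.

From May 15, 2035 to Jun 8, 2038 is 1120 days.
1120 mod 7 = 0, so they are the same weekday.
(May 15, 2035 is a Tuesday; Jun 8, 2038 is a Tuesday.)

Yes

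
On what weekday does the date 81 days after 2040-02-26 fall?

First find the weekday of Feb 26, 2040. Doomsday rule: the anchor day for the 2000s is Tuesday. For year 40: 40÷12 = 3 r 4, and 4÷4 = 1, so 3+4+1 = 8.
Tuesday + 8 ≡ Wednesday — that's 2040's doomsday.
In February the doomsday date is Feb 29 (2040 is a leap year (divisible by 4)).
Feb 26 is 3 days before Feb 29; 3 mod 7 = 3, so Wednesday − 3 = Sunday.
81 mod 7 = 4, so 81 days after a Sunday is Sunday + 4 = Thursday.

Thursday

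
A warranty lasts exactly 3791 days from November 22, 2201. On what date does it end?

April 9, 2212

+365 (one year) → Nov 22, 2202 (3426 left).
+365 (one year) → Nov 22, 2203 (3061 left).
+366 (one year; includes Feb 29, 2204) → Nov 22, 2204 (2695 left).
+365 (one year) → Nov 22, 2205 (2330 left).
+365 (one year) → Nov 22, 2206 (1965 left).
+365 (one year) → Nov 22, 2207 (1600 left).
+366 (one year; includes Feb 29, 2208) → Nov 22, 2208 (1234 left).
+365 (one year) → Nov 22, 2209 (869 left).
+365 (one year) → Nov 22, 2210 (504 left).
+365 (one year) → Nov 22, 2211 (139 left).
Nov has 30 days: +9 → Dec 1, 2211 (130 left).
Dec has 31 days: +31 → Jan 1, 2212 (99 left).
Jan has 31 days: +31 → Feb 1, 2212 (68 left).
Feb has 29 days: +29 → Mar 1, 2212 (39 left).
Mar has 31 days: +31 → Apr 1, 2212 (8 left).
+8 → Apr 9, 2212.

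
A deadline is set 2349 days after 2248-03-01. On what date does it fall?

+365 (one year) → Mar 1, 2249 (1984 left).
+365 (one year) → Mar 1, 2250 (1619 left).
+365 (one year) → Mar 1, 2251 (1254 left).
+366 (one year; includes Feb 29, 2252) → Mar 1, 2252 (888 left).
+365 (one year) → Mar 1, 2253 (523 left).
+365 (one year) → Mar 1, 2254 (158 left).
Mar has 31 days: +31 → Apr 1, 2254 (127 left).
Apr has 30 days: +30 → May 1, 2254 (97 left).
May has 31 days: +31 → Jun 1, 2254 (66 left).
Jun has 30 days: +30 → Jul 1, 2254 (36 left).
Jul has 31 days: +31 → Aug 1, 2254 (5 left).
+5 → Aug 6, 2254.

August 6, 2254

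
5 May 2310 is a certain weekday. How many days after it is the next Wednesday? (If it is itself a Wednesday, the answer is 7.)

6

May 5, 2310 is a Thursday.
From Thursday to the next Wednesday is 6 days.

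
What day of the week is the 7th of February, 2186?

Doomsday rule: the anchor day for the 2100s is Sunday. For year 86: 86÷12 = 7 r 2, and 2÷4 = 0, so 7+2+0 = 9.
Sunday + 9 ≡ Tuesday — that's 2186's doomsday.
In February the doomsday date is Feb 28 (2186 is not a leap year).
Feb 7 is 21 days before Feb 28; 21 mod 7 = 0, so Tuesday − 0 = Tuesday.

Tuesday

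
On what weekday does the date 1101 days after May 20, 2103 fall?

Tuesday

First find the weekday of May 20, 2103. Doomsday rule: the anchor day for the 2100s is Sunday. For year 03: 3÷12 = 0 r 3, and 3÷4 = 0, so 0+3+0 = 3.
Sunday + 3 ≡ Wednesday — that's 2103's doomsday.
In May the doomsday date is May 9.
May 20 is 11 days after May 9; 11 mod 7 = 4, so Wednesday + 4 = Sunday.
1101 mod 7 = 2, so 1101 days after a Sunday is Sunday + 2 = Tuesday.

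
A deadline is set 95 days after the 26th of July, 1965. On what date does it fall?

Jul has 31 days: +6 → Aug 1, 1965 (89 left).
Aug has 31 days: +31 → Sep 1, 1965 (58 left).
Sep has 30 days: +30 → Oct 1, 1965 (28 left).
+28 → Oct 29, 1965.

October 29, 1965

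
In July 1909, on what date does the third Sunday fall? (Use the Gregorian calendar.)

July 1, 1909 is a Thursday.
The first Sunday is therefore July 4 (3 days later).
The third Sunday is 4 + 2×7 = July 18.

July 18, 1909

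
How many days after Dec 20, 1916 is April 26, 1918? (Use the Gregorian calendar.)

492

Dec 20, 1916 → Dec 20, 1917: 365 days.
Dec 20, 1917 → Jan 20, 1918: 31 days (December has 31).
Jan 20, 1918 → Feb 20, 1918: 31 days (January has 31).
Feb 20, 1918 → Mar 20, 1918: 28 days (February has 28).
Mar 20, 1918 → Apr 20, 1918: 31 days (March has 31).
Apr 20, 1918 → Apr 26, 1918: 6 days.
Total: 492 days.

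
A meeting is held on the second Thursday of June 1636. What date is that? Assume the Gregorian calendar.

June 12, 1636

June 1, 1636 is a Sunday.
The first Thursday is therefore June 5 (4 days later).
The second Thursday is 5 + 1×7 = June 12.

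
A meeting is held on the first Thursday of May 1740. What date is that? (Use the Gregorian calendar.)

May 1, 1740 is a Sunday.
The first Thursday is therefore May 5 (4 days later).

May 5, 1740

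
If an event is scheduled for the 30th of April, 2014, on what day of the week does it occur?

Wednesday

Doomsday rule: the anchor day for the 2000s is Tuesday. For year 14: 14÷12 = 1 r 2, and 2÷4 = 0, so 1+2+0 = 3.
Tuesday + 3 ≡ Friday — that's 2014's doomsday.
In April the doomsday date is Apr 4.
Apr 30 is 26 days after Apr 4; 26 mod 7 = 5, so Friday + 5 = Wednesday.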